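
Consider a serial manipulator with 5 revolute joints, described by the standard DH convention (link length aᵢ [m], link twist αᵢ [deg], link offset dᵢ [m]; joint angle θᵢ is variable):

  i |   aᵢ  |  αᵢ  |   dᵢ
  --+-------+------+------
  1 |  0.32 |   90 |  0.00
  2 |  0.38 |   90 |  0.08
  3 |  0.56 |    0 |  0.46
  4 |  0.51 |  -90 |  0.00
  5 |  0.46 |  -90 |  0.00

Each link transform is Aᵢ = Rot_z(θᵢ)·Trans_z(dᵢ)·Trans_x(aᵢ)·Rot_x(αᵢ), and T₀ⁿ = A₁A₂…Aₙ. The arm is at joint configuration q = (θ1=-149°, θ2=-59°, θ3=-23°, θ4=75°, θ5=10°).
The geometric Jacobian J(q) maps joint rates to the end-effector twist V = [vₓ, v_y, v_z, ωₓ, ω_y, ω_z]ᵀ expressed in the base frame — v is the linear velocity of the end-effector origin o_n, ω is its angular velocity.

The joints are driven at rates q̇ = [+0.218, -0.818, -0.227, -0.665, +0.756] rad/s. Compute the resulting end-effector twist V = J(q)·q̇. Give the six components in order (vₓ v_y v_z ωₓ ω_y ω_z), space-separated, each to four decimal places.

0.8464 -0.4939 -0.6899 -0.2108 -0.5380 1.1881

o_n = [-0.9714, 0.1397, -1.4716]
J₁: ẑ×o_n = [-0.1397, -0.9714, 0.0000], ω = ẑ
J2: z=[-0.5150, 0.8572, 0.0000] o=[-0.2743, -0.1648, 0.0000] → [-1.2614, -0.7579, 0.4407, -0.5150, 0.8572, 0.0000]
J3: z=[0.7347, 0.4415, -0.5150] o=[-0.4833, -0.1970, -0.3257] → [-0.3324, 1.0933, 0.4629, 0.7347, 0.4415, -0.5150]
J4: z=[0.7347, 0.4415, -0.5150] o=[-0.2602, -0.3183, -1.0045] → [0.0297, 0.7095, 0.6505, 0.7347, 0.4415, -0.5150]
J5: z=[0.0308, 0.7368, 0.6755] o=[-0.6058, -0.0571, -1.2736] → [-0.2787, -0.2409, 0.2755, 0.0308, 0.7368, 0.6755]
V = J·q̇ = [0.8464, -0.4939, -0.6899, -0.2108, -0.5380, 1.1881]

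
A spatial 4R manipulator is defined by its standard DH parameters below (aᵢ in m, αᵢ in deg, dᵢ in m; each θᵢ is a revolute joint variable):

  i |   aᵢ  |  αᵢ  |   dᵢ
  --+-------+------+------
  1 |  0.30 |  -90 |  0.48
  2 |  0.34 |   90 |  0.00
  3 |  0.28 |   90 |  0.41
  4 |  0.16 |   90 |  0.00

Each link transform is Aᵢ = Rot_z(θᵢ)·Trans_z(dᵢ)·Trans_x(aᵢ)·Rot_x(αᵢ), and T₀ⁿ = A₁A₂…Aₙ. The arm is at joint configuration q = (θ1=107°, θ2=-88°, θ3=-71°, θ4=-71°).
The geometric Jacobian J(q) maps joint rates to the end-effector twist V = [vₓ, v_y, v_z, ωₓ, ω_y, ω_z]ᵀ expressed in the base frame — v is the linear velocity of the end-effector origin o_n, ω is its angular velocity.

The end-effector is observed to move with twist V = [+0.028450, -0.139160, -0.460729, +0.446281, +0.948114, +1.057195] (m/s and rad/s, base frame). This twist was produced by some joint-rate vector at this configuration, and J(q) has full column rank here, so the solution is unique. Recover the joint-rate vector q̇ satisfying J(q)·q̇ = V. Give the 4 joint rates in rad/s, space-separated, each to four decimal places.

o_n = [0.2836, 0.1464, 0.9369]
J₁: ẑ×o_n = [-0.1464, 0.2836, 0.0000], ω = ẑ
J2: z=[-0.9563, -0.2924, 0.0000] o=[-0.0877, 0.2869, 0.4800] → [-0.1336, 0.4369, 0.2429, -0.9563, -0.2924, 0.0000]
J3: z=[0.2922, -0.9557, 0.0349] o=[-0.0912, 0.2982, 0.8198] → [-0.1066, -0.0211, 0.3138, 0.2922, -0.9557, 0.0349]
J4: z=[0.3210, 0.0636, -0.9449] o=[0.2809, -0.0132, 0.9252] → [0.1515, -0.0063, 0.0510, 0.3210, 0.0636, -0.9449]
q̇ = J⁺·V = [0.7210, -0.8290, -0.7640, -0.3840]

0.7210 -0.8290 -0.7640 -0.3840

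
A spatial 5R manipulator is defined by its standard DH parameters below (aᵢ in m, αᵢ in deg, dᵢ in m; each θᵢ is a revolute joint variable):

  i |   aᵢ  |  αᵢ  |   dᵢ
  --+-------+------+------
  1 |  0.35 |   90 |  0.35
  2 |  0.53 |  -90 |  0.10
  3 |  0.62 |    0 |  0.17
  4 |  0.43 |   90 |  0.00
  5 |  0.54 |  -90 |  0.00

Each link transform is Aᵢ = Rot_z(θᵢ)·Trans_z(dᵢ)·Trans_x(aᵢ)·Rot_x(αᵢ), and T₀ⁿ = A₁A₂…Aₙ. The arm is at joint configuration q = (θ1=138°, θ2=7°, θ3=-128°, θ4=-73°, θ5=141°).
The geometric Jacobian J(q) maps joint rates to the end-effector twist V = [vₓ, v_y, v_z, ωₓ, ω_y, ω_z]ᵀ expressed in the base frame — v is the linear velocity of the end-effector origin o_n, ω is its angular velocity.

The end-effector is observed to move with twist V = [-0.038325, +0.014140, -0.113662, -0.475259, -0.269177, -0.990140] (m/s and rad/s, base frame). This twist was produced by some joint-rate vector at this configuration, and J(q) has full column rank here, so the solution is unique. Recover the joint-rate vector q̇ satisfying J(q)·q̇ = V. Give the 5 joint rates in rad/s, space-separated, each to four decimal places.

-0.1540 -0.3360 -0.2520 -0.5990 0.1950

o_n = [0.0752, 0.7193, 0.8729]
J₁: ẑ×o_n = [-0.7193, 0.0752, 0.0000], ω = ẑ
J2: z=[0.6691, 0.7431, 0.0000] o=[-0.2601, 0.2342, 0.3500] → [0.3886, -0.3499, 0.0755, 0.6691, 0.7431, 0.0000]
J3: z=[0.0906, -0.0815, 0.9925] o=[-0.5841, 0.6605, 0.4146] → [-0.0958, 0.6129, 0.0591, 0.0906, -0.0815, 0.9925]
J4: z=[0.0906, -0.0815, 0.9925] o=[0.0397, 0.7562, 0.5368] → [0.0092, 0.0047, -0.0005, 0.0906, -0.0815, 0.9925]
J5: z=[-0.8890, -0.4558, 0.0437] o=[0.2327, 0.3751, 0.4879] → [-0.1905, 0.3354, -0.3779, -0.8890, -0.4558, 0.0437]
q̇ = J⁺·V = [-0.1540, -0.3360, -0.2520, -0.5990, 0.1950]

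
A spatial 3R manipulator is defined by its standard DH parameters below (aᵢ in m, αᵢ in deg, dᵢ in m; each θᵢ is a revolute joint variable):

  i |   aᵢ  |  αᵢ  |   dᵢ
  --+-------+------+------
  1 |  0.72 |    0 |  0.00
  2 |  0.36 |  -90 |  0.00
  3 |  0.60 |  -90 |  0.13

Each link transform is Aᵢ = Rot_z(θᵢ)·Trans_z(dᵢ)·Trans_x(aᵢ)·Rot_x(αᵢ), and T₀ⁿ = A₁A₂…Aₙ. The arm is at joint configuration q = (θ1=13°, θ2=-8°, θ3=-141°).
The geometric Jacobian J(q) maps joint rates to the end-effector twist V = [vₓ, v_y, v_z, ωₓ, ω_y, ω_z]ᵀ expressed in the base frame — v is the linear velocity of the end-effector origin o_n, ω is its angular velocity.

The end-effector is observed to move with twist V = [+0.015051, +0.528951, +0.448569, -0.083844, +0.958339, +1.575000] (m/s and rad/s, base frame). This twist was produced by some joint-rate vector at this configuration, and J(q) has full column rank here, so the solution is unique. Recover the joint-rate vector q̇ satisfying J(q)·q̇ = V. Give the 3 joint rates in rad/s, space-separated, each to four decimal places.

0.9720 0.6030 0.9620

o_n = [0.5843, 0.2822, 0.3776]
J₁: ẑ×o_n = [-0.2822, 0.5843, 0.0000], ω = ẑ
J2: z=[0.0000, 0.0000, 1.0000] o=[0.7015, 0.1620, 0.0000] → [-0.1202, -0.1172, 0.0000, 0.0000, 0.0000, 1.0000]
J3: z=[-0.0872, 0.9962, 0.0000] o=[1.0602, 0.1933, 0.0000] → [0.3762, 0.0329, 0.4663, -0.0872, 0.9962, 0.0000]
q̇ = J⁺·V = [0.9720, 0.6030, 0.9620]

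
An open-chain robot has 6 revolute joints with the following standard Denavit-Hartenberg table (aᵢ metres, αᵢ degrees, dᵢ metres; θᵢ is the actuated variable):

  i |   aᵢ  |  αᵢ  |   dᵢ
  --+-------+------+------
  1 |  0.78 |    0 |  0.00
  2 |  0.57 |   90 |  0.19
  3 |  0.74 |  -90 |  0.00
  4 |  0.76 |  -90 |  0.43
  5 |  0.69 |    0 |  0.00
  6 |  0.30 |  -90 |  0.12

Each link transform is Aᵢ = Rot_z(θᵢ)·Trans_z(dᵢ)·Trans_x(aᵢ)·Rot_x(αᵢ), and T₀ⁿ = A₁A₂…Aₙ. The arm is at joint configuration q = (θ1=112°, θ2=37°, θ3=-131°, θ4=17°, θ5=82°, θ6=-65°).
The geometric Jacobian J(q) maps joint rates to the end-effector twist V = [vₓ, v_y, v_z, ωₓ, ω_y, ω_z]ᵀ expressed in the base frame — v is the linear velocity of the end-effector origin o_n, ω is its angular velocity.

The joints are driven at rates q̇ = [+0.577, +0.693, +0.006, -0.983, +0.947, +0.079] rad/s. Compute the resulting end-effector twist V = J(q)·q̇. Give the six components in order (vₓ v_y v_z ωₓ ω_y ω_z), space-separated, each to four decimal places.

1.3802 1.5004 0.4431 -0.0350 -1.1166 2.1413

o_n = [0.2197, -0.1081, -0.9432]
J₁: ẑ×o_n = [0.1081, 0.2197, -0.0000], ω = ẑ
J2: z=[0.0000, 0.0000, 1.0000] o=[-0.2922, 0.7232, 0.0000] → [0.8313, 0.5119, -0.0000, 0.0000, 0.0000, 1.0000]
J3: z=[0.5150, 0.8572, 0.0000] o=[-0.7808, 1.0168, 0.1900] → [-0.9713, 0.5836, -1.4369, 0.5150, 0.8572, 0.0000]
J4: z=[-0.6469, 0.3887, -0.6561] o=[-0.3646, 0.7667, -0.3685] → [-0.7973, -0.7551, 0.3388, -0.6469, 0.3887, -0.6561]
J5: z=[-0.6569, -0.7209, 0.2207] o=[-0.3485, 0.4978, -1.1991] → [-0.0508, 0.2935, 0.8077, -0.6569, -0.7209, 0.2207]
J6: z=[-0.6569, -0.7209, 0.2207] o=[0.1307, 0.1771, -0.8201] → [0.1516, -0.0612, 0.2515, -0.6569, -0.7209, 0.2207]
V = J·q̇ = [1.3802, 1.5004, 0.4431, -0.0350, -1.1166, 2.1413]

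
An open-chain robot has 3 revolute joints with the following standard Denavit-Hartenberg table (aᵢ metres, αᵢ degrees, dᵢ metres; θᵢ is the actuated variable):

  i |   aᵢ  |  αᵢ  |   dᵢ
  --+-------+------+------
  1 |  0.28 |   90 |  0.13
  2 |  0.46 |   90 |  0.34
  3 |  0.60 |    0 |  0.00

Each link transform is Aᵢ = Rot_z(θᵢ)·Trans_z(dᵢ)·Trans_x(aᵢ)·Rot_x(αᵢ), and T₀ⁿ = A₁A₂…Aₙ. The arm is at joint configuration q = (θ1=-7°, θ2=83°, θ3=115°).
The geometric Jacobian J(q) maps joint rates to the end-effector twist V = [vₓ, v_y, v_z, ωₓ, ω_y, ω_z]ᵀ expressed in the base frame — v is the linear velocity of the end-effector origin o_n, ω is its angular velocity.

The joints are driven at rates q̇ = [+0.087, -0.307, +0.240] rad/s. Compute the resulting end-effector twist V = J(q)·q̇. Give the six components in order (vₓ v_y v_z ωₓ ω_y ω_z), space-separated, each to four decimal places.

0.1336 0.0717 -0.1373 0.2738 0.2757 0.0578

o_n = [0.1952, -0.9144, 0.3349]
J₁: ẑ×o_n = [0.9144, 0.1952, -0.0000], ω = ẑ
J2: z=[-0.1219, -0.9925, 0.0000] o=[0.2779, -0.0341, 0.1300] → [-0.2034, 0.0250, 0.0252, -0.1219, -0.9925, 0.0000]
J3: z=[0.9851, -0.1210, -0.1219] o=[0.2921, -0.3784, 0.5866] → [-0.0349, 0.2598, -0.5397, 0.9851, -0.1210, -0.1219]
V = J·q̇ = [0.1336, 0.0717, -0.1373, 0.2738, 0.2757, 0.0578]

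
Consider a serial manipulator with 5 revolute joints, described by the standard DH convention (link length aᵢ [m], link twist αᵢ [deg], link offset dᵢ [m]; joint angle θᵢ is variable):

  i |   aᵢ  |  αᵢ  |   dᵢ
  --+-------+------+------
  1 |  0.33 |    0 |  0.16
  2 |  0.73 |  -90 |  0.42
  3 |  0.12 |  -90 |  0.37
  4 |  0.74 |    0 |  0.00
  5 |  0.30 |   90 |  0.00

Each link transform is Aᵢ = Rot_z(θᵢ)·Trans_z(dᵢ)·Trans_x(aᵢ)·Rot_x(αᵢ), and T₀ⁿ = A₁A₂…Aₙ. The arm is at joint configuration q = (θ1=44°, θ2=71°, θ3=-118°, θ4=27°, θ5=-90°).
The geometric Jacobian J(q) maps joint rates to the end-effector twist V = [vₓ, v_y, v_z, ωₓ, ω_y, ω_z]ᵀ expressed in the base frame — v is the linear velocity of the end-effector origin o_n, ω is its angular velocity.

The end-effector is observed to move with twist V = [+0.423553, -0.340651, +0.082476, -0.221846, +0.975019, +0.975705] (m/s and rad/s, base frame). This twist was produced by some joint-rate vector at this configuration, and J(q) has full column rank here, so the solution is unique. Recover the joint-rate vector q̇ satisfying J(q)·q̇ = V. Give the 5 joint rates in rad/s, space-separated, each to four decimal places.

-0.2810 0.7370 -0.2110 0.2970 0.8100

o_n = [-0.1626, 0.3739, 1.3884]
J₁: ẑ×o_n = [-0.3739, -0.1626, 0.0000], ω = ẑ
J2: z=[0.0000, 0.0000, 1.0000] o=[0.2374, 0.2292, 0.1600] → [-0.1447, -0.4000, 0.0000, 0.0000, 0.0000, 1.0000]
J3: z=[-0.9063, -0.4226, 0.0000] o=[-0.0711, 0.8908, 0.5800] → [-0.3416, 0.7326, 0.4298, -0.9063, -0.4226, 0.0000]
J4: z=[-0.3731, 0.8002, 0.4695] o=[-0.3827, 0.6834, 0.6860] → [0.7074, 0.3654, -0.0606, -0.3731, 0.8002, 0.4695]
J5: z=[-0.3731, 0.8002, 0.4695] o=[0.0526, 0.5449, 1.2681] → [0.1765, -0.0562, 0.2360, -0.3731, 0.8002, 0.4695]
q̇ = J⁺·V = [-0.2810, 0.7370, -0.2110, 0.2970, 0.8100]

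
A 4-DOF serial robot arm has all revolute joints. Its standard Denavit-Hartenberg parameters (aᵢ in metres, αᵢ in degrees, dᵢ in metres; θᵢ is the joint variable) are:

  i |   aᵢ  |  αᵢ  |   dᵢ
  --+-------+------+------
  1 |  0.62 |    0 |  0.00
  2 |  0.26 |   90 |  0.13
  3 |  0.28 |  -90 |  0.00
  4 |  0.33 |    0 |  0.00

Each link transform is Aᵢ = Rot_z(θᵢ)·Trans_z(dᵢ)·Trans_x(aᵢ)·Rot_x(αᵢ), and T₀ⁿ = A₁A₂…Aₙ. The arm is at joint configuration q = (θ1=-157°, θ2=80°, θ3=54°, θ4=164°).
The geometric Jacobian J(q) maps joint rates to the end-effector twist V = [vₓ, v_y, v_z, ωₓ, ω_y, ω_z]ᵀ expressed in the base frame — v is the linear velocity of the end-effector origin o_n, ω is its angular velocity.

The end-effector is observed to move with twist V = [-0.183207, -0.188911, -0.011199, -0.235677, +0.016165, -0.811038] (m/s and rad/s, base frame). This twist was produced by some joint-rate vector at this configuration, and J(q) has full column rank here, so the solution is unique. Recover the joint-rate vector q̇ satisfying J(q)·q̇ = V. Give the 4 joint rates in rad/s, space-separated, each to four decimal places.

0.1020 -0.9630 0.2260 0.0850

o_n = [-0.4285, -0.4538, 0.0999]
J₁: ẑ×o_n = [0.4538, -0.4285, 0.0000], ω = ẑ
J2: z=[0.0000, 0.0000, 1.0000] o=[-0.5707, -0.2423, 0.0000] → [0.2116, 0.1422, -0.0000, 0.0000, 0.0000, 1.0000]
J3: z=[-0.9744, -0.2250, 0.0000] o=[-0.5122, -0.4956, 0.1300] → [0.0068, -0.0293, -0.0219, -0.9744, -0.2250, 0.0000]
J4: z=[-0.1820, 0.7883, 0.5878] o=[-0.4752, -0.6560, 0.3565] → [-0.3211, -0.0193, -0.0736, -0.1820, 0.7883, 0.5878]
q̇ = J⁺·V = [0.1020, -0.9630, 0.2260, 0.0850]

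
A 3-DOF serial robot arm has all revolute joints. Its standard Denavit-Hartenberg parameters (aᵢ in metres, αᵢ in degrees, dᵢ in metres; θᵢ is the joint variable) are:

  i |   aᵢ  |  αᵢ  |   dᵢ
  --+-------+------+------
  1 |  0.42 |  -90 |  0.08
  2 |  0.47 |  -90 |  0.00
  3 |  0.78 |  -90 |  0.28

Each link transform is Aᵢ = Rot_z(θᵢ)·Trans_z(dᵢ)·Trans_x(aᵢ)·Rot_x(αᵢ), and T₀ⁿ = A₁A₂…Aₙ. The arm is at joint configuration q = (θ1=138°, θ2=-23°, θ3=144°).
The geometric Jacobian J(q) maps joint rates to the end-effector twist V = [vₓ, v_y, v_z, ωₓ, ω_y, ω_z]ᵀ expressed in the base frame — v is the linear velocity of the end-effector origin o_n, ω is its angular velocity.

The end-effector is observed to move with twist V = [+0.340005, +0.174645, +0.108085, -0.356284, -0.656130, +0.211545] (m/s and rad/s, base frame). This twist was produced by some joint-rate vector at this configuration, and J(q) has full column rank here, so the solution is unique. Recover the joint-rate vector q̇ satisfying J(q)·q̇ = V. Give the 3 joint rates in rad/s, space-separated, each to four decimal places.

o_n = [0.0235, 0.5958, -0.2407]
J₁: ẑ×o_n = [-0.5958, 0.0235, 0.0000], ω = ẑ
J2: z=[-0.6691, -0.7431, 0.0000] o=[-0.3121, 0.2810, 0.0800] → [0.2383, -0.2146, 0.0388, -0.6691, -0.7431, 0.0000]
J3: z=[-0.2904, 0.2615, -0.9205] o=[-0.6336, 0.5705, 0.2636] → [-0.1086, -0.7513, -0.1791, -0.2904, 0.2615, -0.9205]
q̇ = J⁺·V = [-0.1990, 0.7260, -0.4460]

-0.1990 0.7260 -0.4460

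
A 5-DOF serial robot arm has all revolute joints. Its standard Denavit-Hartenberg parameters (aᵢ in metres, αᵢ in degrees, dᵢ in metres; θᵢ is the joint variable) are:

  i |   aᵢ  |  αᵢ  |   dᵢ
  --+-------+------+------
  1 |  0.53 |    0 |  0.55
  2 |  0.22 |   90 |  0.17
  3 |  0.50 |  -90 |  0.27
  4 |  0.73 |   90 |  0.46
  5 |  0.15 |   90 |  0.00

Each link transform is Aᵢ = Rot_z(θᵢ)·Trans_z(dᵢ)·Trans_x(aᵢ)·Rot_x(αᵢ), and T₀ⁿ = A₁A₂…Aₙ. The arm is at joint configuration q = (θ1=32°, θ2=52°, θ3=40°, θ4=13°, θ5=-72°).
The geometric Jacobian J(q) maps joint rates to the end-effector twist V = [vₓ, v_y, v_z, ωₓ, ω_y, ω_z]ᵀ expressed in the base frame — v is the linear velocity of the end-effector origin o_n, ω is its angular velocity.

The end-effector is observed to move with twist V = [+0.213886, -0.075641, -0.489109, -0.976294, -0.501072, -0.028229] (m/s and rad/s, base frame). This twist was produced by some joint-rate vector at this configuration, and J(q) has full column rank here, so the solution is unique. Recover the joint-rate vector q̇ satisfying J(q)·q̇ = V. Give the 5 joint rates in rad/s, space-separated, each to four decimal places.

-0.7710 0.1970 -0.4460 0.8040 -0.4850

o_n = [0.6466, 1.2440, 1.7707]
J₁: ẑ×o_n = [-1.2440, 0.6466, 0.0000], ω = ẑ
J2: z=[0.0000, 0.0000, 1.0000] o=[0.4495, 0.2809, 0.5500] → [-0.9632, 0.1971, 0.0000, 0.0000, 0.0000, 1.0000]
J3: z=[0.9945, -0.1045, 0.0000] o=[0.4725, 0.4997, 0.7200] → [-0.1098, -1.0450, 0.7585, 0.9945, -0.1045, 0.0000]
J4: z=[-0.0672, -0.6393, 0.7660] o=[0.7810, 0.8524, 1.0414] → [-0.7663, -0.0540, -0.1123, -0.0672, -0.6393, 0.7660]
J5: z=[0.9870, 0.0695, 0.1446] o=[0.6438, 1.1174, 1.8510] → [-0.0239, 0.0796, 0.1249, 0.9870, 0.0695, 0.1446]
q̇ = J⁺·V = [-0.7710, 0.1970, -0.4460, 0.8040, -0.4850]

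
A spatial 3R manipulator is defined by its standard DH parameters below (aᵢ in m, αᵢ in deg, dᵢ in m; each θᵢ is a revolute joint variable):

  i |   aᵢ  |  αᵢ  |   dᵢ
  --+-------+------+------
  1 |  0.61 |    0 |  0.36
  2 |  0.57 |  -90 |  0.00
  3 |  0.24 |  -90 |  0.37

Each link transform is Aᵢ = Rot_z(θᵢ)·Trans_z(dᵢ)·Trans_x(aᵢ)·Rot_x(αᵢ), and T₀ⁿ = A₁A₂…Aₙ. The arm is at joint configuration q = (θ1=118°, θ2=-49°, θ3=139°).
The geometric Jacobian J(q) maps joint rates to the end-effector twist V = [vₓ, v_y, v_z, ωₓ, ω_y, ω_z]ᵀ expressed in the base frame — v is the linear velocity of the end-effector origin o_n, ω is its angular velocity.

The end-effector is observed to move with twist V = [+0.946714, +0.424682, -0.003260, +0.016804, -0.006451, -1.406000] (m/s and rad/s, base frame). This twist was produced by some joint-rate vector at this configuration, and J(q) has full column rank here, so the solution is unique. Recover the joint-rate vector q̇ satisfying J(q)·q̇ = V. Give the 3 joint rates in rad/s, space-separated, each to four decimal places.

-0.4620 -0.9440 -0.0180

o_n = [-0.4924, 1.0342, 0.2025]
J₁: ẑ×o_n = [-1.0342, -0.4924, 0.0000], ω = ẑ
J2: z=[0.0000, 0.0000, 1.0000] o=[-0.2864, 0.5386, 0.3600] → [-0.4956, -0.2061, 0.0000, 0.0000, 0.0000, 1.0000]
J3: z=[-0.9336, 0.3584, 0.0000] o=[-0.0821, 1.0707, 0.3600] → [-0.0564, -0.1470, 0.1811, -0.9336, 0.3584, 0.0000]
q̇ = J⁺·V = [-0.4620, -0.9440, -0.0180]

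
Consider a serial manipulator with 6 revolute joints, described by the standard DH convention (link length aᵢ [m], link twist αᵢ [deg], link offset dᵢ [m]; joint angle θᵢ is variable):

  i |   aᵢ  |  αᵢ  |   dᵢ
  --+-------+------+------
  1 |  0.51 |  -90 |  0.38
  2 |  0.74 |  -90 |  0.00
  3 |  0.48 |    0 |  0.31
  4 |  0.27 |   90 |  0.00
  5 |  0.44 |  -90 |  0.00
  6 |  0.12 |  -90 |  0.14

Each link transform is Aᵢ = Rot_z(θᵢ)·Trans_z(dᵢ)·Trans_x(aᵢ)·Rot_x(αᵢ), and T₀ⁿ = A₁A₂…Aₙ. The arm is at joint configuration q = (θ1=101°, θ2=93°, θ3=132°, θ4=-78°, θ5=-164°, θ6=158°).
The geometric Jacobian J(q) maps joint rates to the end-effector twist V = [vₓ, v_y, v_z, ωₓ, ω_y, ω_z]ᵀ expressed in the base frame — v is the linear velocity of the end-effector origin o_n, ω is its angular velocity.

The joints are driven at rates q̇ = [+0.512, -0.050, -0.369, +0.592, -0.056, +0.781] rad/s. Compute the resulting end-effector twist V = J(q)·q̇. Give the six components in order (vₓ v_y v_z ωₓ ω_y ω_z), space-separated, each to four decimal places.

-0.1632 0.1471 -0.2134 0.1526 0.5622 0.4033

o_n = [0.2928, 0.4700, 0.0069]
J₁: ẑ×o_n = [-0.4700, 0.2928, 0.0000], ω = ẑ
J2: z=[-0.9816, -0.1908, 0.0000] o=[-0.0973, 0.5006, 0.3800] → [0.0712, -0.3663, 0.1045, -0.9816, -0.1908, 0.0000]
J3: z=[0.1905, -0.9803, 0.0523] o=[-0.0899, 0.4626, -0.3590] → [-0.3590, -0.0497, 0.3766, 0.1905, -0.9803, 0.0523]
J4: z=[0.1905, -0.9803, 0.0523] o=[0.3161, 0.2433, -0.0220] → [-0.0402, -0.0067, 0.0204, 0.1905, -0.9803, 0.0523]
J5: z=[-0.5689, -0.1537, -0.8079] o=[0.5321, 0.2768, -0.1805] → [0.1273, 0.2999, -0.1467, -0.5689, -0.1537, -0.8079]
J6: z=[0.0374, 0.9765, -0.2121] o=[0.1706, 0.3432, 0.0614] → [-0.0264, -0.0239, -0.1146, 0.0374, 0.9765, -0.2121]
V = J·q̇ = [-0.1632, 0.1471, -0.2134, 0.1526, 0.5622, 0.4033]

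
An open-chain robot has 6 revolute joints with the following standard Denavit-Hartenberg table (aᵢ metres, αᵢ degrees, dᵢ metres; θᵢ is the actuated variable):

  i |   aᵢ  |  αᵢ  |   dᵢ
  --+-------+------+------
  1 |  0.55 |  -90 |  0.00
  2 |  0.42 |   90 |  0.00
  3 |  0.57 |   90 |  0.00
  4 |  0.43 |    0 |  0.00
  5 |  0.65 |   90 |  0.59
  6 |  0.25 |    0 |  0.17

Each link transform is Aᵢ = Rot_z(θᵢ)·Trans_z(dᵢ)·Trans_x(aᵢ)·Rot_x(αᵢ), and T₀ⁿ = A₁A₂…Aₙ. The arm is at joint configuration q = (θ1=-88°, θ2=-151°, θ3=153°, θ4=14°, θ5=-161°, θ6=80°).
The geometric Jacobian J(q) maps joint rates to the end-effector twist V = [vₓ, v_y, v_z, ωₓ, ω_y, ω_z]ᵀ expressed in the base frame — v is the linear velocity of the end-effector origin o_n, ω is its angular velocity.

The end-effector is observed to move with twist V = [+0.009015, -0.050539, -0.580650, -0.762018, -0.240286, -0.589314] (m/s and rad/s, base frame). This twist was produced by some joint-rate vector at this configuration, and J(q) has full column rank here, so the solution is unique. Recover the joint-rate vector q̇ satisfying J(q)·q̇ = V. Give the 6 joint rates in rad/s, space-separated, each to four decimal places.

0.2600 0.1720 0.8020 -0.6280 -0.4830 -0.1940

o_n = [0.8922, -0.1271, 0.3670]
J₁: ẑ×o_n = [0.1271, 0.8922, -0.0000], ω = ẑ
J2: z=[0.9994, 0.0349, 0.0000] o=[0.0192, -0.5497, 0.0000] → [0.0128, -0.3668, 0.3918, 0.9994, 0.0349, 0.0000]
J3: z=[-0.0169, 0.4845, -0.8746] o=[0.0064, -0.1825, 0.2036] → [0.1277, -0.7720, -0.4301, -0.0169, 0.4845, -0.8746]
J4: z=[0.8766, 0.4279, 0.2201] o=[0.2805, -0.6174, -0.0426] → [0.0674, -0.2245, 0.1681, 0.8766, 0.4279, 0.2201]
J5: z=[0.8766, 0.4279, 0.2201] o=[0.4794, -0.8854, -0.3138] → [0.1245, -0.5060, 0.4881, 0.8766, 0.4279, 0.2201]
J6: z=[-0.2761, 0.8219, -0.4983] o=[0.7404, -0.3885, 0.3612] → [0.1351, -0.0740, -0.1969, -0.2761, 0.8219, -0.4983]
q̇ = J⁺·V = [0.2600, 0.1720, 0.8020, -0.6280, -0.4830, -0.1940]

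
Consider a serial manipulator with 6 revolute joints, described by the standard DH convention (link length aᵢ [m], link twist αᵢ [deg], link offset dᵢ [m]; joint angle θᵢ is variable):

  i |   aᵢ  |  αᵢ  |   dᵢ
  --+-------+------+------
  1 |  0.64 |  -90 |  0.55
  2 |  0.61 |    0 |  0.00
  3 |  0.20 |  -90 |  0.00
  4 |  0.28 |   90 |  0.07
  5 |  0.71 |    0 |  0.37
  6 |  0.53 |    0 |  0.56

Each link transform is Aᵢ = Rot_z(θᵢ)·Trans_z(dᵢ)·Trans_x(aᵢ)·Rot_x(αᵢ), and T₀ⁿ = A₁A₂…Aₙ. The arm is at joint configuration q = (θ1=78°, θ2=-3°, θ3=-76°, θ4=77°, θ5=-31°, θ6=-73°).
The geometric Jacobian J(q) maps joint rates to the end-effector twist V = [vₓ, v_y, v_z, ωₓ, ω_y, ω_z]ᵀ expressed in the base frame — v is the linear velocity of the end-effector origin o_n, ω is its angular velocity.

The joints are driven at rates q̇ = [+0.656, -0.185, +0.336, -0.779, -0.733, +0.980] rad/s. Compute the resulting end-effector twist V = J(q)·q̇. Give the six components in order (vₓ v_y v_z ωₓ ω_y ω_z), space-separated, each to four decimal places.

o_n = [0.6651, 0.5720, 1.9902]
J₁: ẑ×o_n = [-0.5720, 0.6651, 0.0000], ω = ẑ
J2: z=[-0.9781, 0.2079, 0.0000] o=[0.1331, 0.6260, 0.5500] → [0.2994, 1.4087, -0.0578, -0.9781, 0.2079, 0.0000]
J3: z=[-0.9781, 0.2079, 0.0000] o=[0.2597, 1.2219, 0.5819] → [0.2928, 1.3775, 0.5513, -0.9781, 0.2079, 0.0000]
J4: z=[0.2041, 0.9602, -0.1908] o=[0.2677, 1.2592, 0.7783] → [1.0326, -0.3232, -0.5219, 0.2041, 0.9602, -0.1908]
J5: z=[-0.1814, 0.2286, 0.9565] o=[0.5513, 1.2814, 0.8267] → [0.9445, 0.3199, 0.1026, -0.1814, 0.2286, 0.9565]
J6: z=[-0.1814, 0.2286, 0.9565] o=[0.9950, 0.9172, 1.3848] → [0.4685, -0.2057, 0.1380, -0.1814, 0.2286, 0.9565]
V = J·q̇ = [-1.3698, 0.4542, 0.6625, -0.3515, -0.6601, 1.0409]

-1.3698 0.4542 0.6625 -0.3515 -0.6601 1.0409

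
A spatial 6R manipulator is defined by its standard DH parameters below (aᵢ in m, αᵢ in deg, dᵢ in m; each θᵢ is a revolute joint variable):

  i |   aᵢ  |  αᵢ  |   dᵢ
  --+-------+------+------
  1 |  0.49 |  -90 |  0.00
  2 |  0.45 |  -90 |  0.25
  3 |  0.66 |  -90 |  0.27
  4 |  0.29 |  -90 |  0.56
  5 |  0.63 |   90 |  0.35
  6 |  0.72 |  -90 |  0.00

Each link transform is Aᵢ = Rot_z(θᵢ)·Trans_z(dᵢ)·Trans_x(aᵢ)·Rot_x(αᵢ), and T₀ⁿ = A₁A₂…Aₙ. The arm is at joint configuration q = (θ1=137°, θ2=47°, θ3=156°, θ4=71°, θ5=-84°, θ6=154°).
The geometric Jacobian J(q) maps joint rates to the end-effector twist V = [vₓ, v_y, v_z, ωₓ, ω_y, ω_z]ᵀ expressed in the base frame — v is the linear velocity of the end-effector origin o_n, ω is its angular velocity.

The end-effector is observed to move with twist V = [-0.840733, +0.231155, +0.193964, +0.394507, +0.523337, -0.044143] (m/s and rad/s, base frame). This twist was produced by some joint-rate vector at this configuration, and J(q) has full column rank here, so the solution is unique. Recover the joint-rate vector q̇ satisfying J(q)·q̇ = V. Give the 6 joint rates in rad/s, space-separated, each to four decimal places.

o_n = [-1.0075, -0.0114, 0.0651]
J₁: ẑ×o_n = [0.0114, -1.0075, 0.0000], ω = ẑ
J2: z=[-0.6820, -0.7314, 0.0000] o=[-0.3584, 0.3342, 0.0000] → [-0.0476, 0.0444, -0.2391, -0.6820, -0.7314, 0.0000]
J3: z=[0.5349, -0.4988, -0.6820] o=[-0.7533, 0.3606, -0.3291] → [-0.4503, -0.0375, -0.3257, 0.5349, -0.4988, -0.6820]
J4: z=[-0.4202, -0.8573, 0.2975] o=[-0.1251, 0.1419, -0.0723] → [-0.0722, -0.2048, -0.6921, -0.4202, -0.8573, 0.2975]
J5: z=[-0.8673, 0.2829, -0.4097] o=[-0.4378, -0.2135, 0.3444] → [0.0038, -0.0089, -0.0142, -0.8673, 0.2829, -0.4097]
J6: z=[0.2217, -0.5174, -0.8265] o=[-1.0222, -0.6233, 0.4442] → [0.7019, 0.0719, 0.1433, 0.2217, -0.5174, -0.8265]
q̇ = J⁺·V = [-0.1090, 0.4360, 0.6430, -0.9050, -0.1790, -0.8460]

-0.1090 0.4360 0.6430 -0.9050 -0.1790 -0.8460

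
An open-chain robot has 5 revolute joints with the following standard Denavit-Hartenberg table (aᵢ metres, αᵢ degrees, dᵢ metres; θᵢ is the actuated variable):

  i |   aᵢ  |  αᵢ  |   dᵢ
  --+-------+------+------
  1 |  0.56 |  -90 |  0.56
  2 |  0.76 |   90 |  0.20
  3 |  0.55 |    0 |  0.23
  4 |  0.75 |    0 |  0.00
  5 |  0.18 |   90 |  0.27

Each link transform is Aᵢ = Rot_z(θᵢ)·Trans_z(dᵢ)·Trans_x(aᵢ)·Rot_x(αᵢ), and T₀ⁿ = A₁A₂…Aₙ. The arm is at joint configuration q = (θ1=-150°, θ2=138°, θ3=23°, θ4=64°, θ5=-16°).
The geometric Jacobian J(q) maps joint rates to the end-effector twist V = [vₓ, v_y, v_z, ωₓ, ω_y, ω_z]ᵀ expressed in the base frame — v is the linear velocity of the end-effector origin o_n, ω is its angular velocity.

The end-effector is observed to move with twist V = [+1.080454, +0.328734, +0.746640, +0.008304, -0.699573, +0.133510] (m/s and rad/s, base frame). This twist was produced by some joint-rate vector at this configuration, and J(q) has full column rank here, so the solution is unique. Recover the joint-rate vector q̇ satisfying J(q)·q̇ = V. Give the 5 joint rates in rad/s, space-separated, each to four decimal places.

0.5140 0.6100 0.5360 -0.1430 0.1190

o_n = [0.7702, -1.0957, -0.7244]
J₁: ẑ×o_n = [1.0957, 0.7702, -0.0000], ω = ẑ
J2: z=[0.5000, -0.8660, 0.0000] o=[-0.4850, -0.2800, 0.5600] → [1.1123, 0.6422, 0.6792, 0.5000, -0.8660, 0.0000]
J3: z=[-0.5795, -0.3346, -0.7431] o=[0.1041, -0.1708, 0.0515] → [-0.4278, -0.9446, 0.7588, -0.5795, -0.3346, -0.7431]
J4: z=[-0.5795, -0.3346, -0.7431] o=[0.4041, -0.2458, -0.4582] → [-0.5426, -0.4263, 0.6150, -0.5795, -0.3346, -0.7431]
J5: z=[-0.5795, -0.3346, -0.7431] o=[0.8039, -0.8798, -0.4845] → [-0.0802, -0.1140, 0.1139, -0.5795, -0.3346, -0.7431]
q̇ = J⁺·V = [0.5140, 0.6100, 0.5360, -0.1430, 0.1190]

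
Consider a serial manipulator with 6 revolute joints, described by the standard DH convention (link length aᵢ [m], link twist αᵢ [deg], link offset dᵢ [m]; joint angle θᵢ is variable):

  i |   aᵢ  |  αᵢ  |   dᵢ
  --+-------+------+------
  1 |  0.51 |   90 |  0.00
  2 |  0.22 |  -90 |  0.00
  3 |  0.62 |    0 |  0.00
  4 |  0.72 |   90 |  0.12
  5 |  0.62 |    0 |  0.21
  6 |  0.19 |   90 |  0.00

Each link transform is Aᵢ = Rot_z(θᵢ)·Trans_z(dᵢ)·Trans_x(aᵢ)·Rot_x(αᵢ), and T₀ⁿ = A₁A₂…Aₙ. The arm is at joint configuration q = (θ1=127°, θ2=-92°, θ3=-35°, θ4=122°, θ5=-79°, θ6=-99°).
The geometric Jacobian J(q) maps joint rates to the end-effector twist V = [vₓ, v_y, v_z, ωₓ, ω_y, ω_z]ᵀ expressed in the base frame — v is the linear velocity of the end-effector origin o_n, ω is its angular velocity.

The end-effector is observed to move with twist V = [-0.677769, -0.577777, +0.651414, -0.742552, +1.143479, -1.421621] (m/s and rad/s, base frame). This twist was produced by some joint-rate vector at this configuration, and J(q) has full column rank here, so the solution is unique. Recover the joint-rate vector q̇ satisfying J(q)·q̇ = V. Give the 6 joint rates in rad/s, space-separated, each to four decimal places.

o_n = [-0.2130, -0.1841, -0.9536]
J₁: ẑ×o_n = [0.1841, -0.2130, 0.0000], ω = ẑ
J2: z=[0.7986, 0.6018, 0.0000] o=[-0.3069, 0.4073, 0.0000] → [-0.5739, 0.7616, -0.5288, 0.7986, 0.6018, 0.0000]
J3: z=[-0.6014, 0.7981, -0.0349] o=[-0.3023, 0.4012, -0.2199] → [-0.6061, -0.4444, 0.2807, -0.6014, 0.7981, -0.0349]
J4: z=[-0.6014, 0.7981, -0.0349] o=[-0.0076, 0.6010, -0.7274] → [-0.2080, -0.1289, 0.6362, -0.6014, 0.7981, -0.0349]
J5: z=[0.0628, 0.0037, -0.9980] o=[-0.6532, 0.2630, -0.7693] → [-0.4469, -0.4278, -0.0297, 0.0628, 0.0037, -0.9980]
J6: z=[0.0628, 0.0037, -0.9980] o=[-0.3682, -0.2932, -0.9638] → [0.1089, -0.1556, 0.0063, 0.0628, 0.0037, -0.9980]
q̇ = J⁺·V = [-0.2260, 0.0350, 0.6050, 0.7960, 0.3760, 0.7730]

-0.2260 0.0350 0.6050 0.7960 0.3760 0.7730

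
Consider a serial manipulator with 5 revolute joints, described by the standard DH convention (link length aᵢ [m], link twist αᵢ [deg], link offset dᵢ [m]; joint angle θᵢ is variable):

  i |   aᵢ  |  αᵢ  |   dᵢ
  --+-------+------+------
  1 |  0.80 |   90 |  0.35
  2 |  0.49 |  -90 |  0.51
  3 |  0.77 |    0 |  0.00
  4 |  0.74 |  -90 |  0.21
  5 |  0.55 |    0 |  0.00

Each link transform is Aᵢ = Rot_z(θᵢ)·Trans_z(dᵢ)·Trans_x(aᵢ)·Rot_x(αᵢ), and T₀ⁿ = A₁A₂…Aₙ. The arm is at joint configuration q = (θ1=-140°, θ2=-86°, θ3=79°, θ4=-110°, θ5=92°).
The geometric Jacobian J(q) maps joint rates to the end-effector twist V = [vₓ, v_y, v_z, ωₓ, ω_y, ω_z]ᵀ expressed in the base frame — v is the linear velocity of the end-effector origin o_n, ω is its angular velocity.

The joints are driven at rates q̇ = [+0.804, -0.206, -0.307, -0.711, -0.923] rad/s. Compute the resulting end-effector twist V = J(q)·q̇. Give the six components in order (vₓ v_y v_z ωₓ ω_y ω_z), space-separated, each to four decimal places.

o_n = [-0.5009, -0.2566, -0.9254]
J₁: ẑ×o_n = [0.2566, -0.5009, 0.0000], ω = ẑ
J2: z=[-0.6428, 0.7660, 0.0000] o=[-0.6128, -0.5142, 0.3500] → [-0.9770, -0.8198, -0.2513, -0.6428, 0.7660, 0.0000]
J3: z=[-0.7642, -0.6412, 0.0698] o=[-0.9668, -0.1455, -0.1388] → [0.5121, -0.5686, 0.3837, -0.7642, -0.6412, 0.0698]
J4: z=[-0.7642, -0.6412, 0.0698] o=[-0.4888, -0.7311, -0.2854] → [0.3773, -0.4899, -0.3703, -0.7642, -0.6412, 0.0698]
J5: z=[0.5235, -0.6797, -0.5138] o=[-0.9282, -0.6023, -0.9035] → [0.1925, -0.2080, 0.4713, 0.5235, -0.6797, -0.5138]
V = J·q̇ = [-0.1955, 0.4811, -0.2378, 0.4272, 1.1223, 1.2072]

-0.1955 0.4811 -0.2378 0.4272 1.1223 1.2072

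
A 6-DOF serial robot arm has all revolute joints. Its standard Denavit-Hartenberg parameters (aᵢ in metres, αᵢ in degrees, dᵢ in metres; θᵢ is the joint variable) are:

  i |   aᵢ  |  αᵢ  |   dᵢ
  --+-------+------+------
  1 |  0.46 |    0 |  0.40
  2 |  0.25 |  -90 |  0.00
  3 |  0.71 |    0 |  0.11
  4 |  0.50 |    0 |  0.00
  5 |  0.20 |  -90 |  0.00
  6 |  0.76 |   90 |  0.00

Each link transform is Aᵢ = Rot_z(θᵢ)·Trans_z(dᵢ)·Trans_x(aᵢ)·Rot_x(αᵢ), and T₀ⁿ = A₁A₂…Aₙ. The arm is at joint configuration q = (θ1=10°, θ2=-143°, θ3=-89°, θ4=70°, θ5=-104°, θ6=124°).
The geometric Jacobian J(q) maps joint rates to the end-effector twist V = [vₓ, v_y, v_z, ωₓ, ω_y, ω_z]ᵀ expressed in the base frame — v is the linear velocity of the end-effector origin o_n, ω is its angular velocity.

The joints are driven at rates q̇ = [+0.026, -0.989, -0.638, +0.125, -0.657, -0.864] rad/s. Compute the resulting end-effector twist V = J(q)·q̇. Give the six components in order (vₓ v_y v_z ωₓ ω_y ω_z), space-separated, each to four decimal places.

-0.1156 1.6395 0.8504 -0.3615 1.3279 -1.4336

o_n = [-0.5123, -0.1927, 1.0840]
J₁: ẑ×o_n = [0.1927, -0.5123, 0.0000], ω = ẑ
J2: z=[0.0000, 0.0000, 1.0000] o=[0.4530, 0.0799, 0.4000] → [0.2726, -0.9653, 0.0000, 0.0000, 0.0000, 1.0000]
J3: z=[0.7314, -0.6820, 0.0000] o=[0.2825, -0.1030, 0.4000] → [-0.4665, -0.5002, -0.6077, 0.7314, -0.6820, 0.0000]
J4: z=[0.7314, -0.6820, 0.0000] o=[0.3545, -0.1870, 1.1099] → [0.0177, 0.0189, -0.5953, 0.7314, -0.6820, 0.0000]
J5: z=[0.7314, -0.6820, 0.0000] o=[0.0321, -0.5328, 1.2727] → [0.1287, 0.1380, -0.1225, 0.7314, -0.6820, 0.0000]
J6: z=[-0.5720, -0.6134, 0.5446] o=[0.1064, -0.4531, 1.4404] → [0.0768, -0.5408, -0.5284, -0.5720, -0.6134, 0.5446]
V = J·q̇ = [-0.1156, 1.6395, 0.8504, -0.3615, 1.3279, -1.4336]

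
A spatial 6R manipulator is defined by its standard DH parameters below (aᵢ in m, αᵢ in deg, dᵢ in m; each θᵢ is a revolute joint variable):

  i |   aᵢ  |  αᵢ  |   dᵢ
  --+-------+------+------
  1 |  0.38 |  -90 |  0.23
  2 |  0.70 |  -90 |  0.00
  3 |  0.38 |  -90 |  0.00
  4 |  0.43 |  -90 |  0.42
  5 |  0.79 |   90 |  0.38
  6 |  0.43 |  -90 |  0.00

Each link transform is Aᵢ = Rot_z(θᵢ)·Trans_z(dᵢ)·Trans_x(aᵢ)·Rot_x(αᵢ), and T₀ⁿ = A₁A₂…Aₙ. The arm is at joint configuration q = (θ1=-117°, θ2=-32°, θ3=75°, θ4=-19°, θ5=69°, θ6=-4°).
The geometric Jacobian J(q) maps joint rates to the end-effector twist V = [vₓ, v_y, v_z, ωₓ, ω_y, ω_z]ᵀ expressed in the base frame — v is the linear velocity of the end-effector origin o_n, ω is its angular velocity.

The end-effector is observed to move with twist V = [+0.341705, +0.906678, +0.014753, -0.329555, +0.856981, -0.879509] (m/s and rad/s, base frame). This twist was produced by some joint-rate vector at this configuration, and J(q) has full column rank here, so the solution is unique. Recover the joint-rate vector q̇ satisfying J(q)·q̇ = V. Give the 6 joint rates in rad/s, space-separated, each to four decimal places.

o_n = [-1.7931, -1.1338, 1.1899]
J₁: ẑ×o_n = [1.1338, -1.7931, 0.0000], ω = ẑ
J2: z=[0.8910, -0.4540, 0.0000] o=[-0.1725, -0.3386, 0.2300] → [-0.4358, -0.8553, -1.4443, 0.8910, -0.4540, 0.0000]
J3: z=[-0.2406, -0.4722, -0.8480] o=[-0.4420, -0.8675, 0.6009] → [-0.5039, 1.2875, -0.5739, -0.2406, -0.4722, -0.8480]
J4: z=[0.1413, 0.8474, -0.5119] o=[-0.8069, -0.7752, 0.6531] → [0.2714, 0.4290, 0.7850, 0.1413, 0.8474, -0.5119]
J5: z=[-0.0852, 0.5255, 0.8465] o=[-1.1717, -0.3866, 0.3751] → [1.0607, -0.4566, 0.3902, -0.0852, 0.5255, 0.8465]
J6: z=[-0.8702, 0.3746, -0.3201] o=[-1.5875, -0.7904, 1.0329] → [-0.0511, 0.2025, 0.3759, -0.8702, 0.3746, -0.3201]
q̇ = J⁺·V = [-0.0000, 0.5880, 0.9150, 0.9910, 0.7840, 0.8120]

-0.0000 0.5880 0.9150 0.9910 0.7840 0.8120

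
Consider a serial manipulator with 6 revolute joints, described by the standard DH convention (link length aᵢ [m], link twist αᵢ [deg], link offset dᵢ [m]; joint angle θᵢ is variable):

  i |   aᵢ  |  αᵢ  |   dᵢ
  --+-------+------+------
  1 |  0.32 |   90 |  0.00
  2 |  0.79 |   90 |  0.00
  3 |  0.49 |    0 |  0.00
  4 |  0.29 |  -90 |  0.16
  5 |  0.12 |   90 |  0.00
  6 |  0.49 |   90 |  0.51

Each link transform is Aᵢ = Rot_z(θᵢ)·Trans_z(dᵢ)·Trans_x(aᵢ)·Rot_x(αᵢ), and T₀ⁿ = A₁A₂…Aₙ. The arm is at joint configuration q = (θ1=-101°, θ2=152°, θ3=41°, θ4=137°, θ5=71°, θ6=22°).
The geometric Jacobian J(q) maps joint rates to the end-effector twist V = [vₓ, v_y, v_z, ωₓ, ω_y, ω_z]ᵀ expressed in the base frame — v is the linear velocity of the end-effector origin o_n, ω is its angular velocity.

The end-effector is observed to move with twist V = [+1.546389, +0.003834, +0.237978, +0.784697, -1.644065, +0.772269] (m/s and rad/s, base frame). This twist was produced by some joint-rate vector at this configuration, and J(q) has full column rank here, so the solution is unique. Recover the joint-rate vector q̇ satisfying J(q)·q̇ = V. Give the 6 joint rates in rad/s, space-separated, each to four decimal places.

-0.4450 -0.8300 0.7390 0.7780 0.2790 0.7530

o_n = [-0.1772, -0.0126, -0.1001]
J₁: ẑ×o_n = [0.0126, -0.1772, 0.0000], ω = ẑ
J2: z=[-0.9816, 0.1908, 0.0000] o=[-0.0611, -0.3141, 0.0000] → [-0.0191, -0.0983, -0.2739, -0.9816, 0.1908, 0.0000]
J3: z=[-0.0896, -0.4608, 0.8829] o=[0.0720, 0.3706, 0.3709] → [0.5554, -0.2622, -0.0805, -0.0896, -0.4608, 0.8829]
J4: z=[-0.0896, -0.4608, 0.8829] o=[-0.1812, 0.7525, 0.5445] → [0.9726, -0.0542, 0.0704, -0.0896, -0.4608, 0.8829]
J5: z=[0.9751, -0.2209, -0.0164] o=[-0.2543, 0.4295, 0.5497] → [0.1363, 0.6324, -0.4140, 0.9751, -0.2209, -0.0164]
J6: z=[-0.2208, -0.9627, -0.1562] o=[-0.2521, 0.4482, 0.4312] → [0.4396, -0.1290, 0.1738, -0.2208, -0.9627, -0.1562]
q̇ = J⁺·V = [-0.4450, -0.8300, 0.7390, 0.7780, 0.2790, 0.7530]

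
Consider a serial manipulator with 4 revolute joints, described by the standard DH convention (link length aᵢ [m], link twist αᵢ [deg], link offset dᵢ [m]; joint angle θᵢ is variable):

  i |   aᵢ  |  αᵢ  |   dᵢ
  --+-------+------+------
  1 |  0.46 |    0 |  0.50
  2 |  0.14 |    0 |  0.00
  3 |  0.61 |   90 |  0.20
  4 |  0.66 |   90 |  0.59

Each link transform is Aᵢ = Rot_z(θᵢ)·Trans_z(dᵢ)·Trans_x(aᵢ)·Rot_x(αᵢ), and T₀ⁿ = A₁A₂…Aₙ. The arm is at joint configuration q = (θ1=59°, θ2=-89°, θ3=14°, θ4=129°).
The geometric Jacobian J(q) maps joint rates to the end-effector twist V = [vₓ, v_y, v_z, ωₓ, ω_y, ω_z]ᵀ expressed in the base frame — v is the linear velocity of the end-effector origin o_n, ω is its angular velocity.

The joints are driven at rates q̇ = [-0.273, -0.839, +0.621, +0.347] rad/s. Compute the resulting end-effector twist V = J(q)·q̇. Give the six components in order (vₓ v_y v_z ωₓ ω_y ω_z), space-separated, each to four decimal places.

o_n = [0.3826, -0.2965, 1.2129]
J₁: ẑ×o_n = [0.2965, 0.3826, -0.0000], ω = ẑ
J2: z=[0.0000, 0.0000, 1.0000] o=[0.2369, 0.3943, 0.5000] → [0.6908, 0.1457, -0.0000, 0.0000, 0.0000, 1.0000]
J3: z=[0.0000, 0.0000, 1.0000] o=[0.3582, 0.3243, 0.5000] → [0.6208, 0.0245, -0.0000, 0.0000, 0.0000, 1.0000]
J4: z=[-0.2756, -0.9613, 0.0000] o=[0.9445, 0.1562, 0.7000] → [-0.4930, 0.1414, -0.4154, -0.2756, -0.9613, 0.0000]
V = J·q̇ = [-0.4461, -0.1625, -0.1441, -0.0956, -0.3336, -0.4910]

-0.4461 -0.1625 -0.1441 -0.0956 -0.3336 -0.4910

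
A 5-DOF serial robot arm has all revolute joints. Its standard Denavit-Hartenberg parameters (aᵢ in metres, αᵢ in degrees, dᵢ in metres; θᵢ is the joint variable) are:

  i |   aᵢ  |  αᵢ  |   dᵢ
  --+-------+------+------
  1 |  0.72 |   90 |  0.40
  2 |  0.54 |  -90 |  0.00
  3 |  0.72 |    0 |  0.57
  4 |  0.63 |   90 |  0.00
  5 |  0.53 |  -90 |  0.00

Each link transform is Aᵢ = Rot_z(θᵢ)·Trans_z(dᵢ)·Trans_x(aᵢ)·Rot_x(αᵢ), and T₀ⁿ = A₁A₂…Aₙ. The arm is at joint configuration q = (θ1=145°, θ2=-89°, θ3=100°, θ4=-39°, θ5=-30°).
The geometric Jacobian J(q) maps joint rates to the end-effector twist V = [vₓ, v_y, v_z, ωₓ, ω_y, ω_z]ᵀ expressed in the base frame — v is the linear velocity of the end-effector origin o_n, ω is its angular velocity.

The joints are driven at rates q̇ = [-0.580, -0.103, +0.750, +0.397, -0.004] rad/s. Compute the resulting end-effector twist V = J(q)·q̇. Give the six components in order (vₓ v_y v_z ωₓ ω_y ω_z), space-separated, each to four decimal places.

o_n = [-1.8061, -0.7637, -0.5375]
J₁: ẑ×o_n = [0.7637, -1.8061, 0.0000], ω = ẑ
J2: z=[0.5736, 0.8192, 0.0000] o=[-0.5898, 0.4130, 0.4000] → [-0.7679, 0.5377, 0.3214, 0.5736, 0.8192, 0.0000]
J3: z=[-0.8190, 0.5735, 0.0175] o=[-0.5975, 0.4184, -0.1399] → [-0.2074, -0.3467, 1.6613, -0.8190, 0.5735, 0.0175]
J4: z=[-0.8190, 0.5735, 0.0175] o=[-1.4693, 0.1632, -0.0050] → [-0.2892, -0.4420, 0.9523, -0.8190, 0.5735, 0.0175]
J5: z=[0.2656, 0.4059, -0.8745] o=[-1.7897, -0.2851, -0.3103] → [-0.5107, 0.0747, -0.1204, 0.2656, 0.4059, -0.8745]
V = J·q̇ = [-0.6321, 0.5563, 1.5914, -0.9996, 0.5718, -0.5565]

-0.6321 0.5563 1.5914 -0.9996 0.5718 -0.5565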